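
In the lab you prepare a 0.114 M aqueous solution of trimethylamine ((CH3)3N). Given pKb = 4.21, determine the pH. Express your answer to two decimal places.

pH = 11.42

(CH3)3N + H2O ⇌ (CH3)3NH+ + OH-
Kb = 10^(−4.21) = 6.17 × 10^-5
Kb = x²/(0.114 − x) = 6.17 × 10^-5
Assume x ≪ 0.114: x ≈ √(6.17 × 10^-5 × 0.114) = 2.65 × 10^-3 M
pOH = −log(2.65 × 10^-3) = 2.58; pH = 14.00 − 2.58 = 11.42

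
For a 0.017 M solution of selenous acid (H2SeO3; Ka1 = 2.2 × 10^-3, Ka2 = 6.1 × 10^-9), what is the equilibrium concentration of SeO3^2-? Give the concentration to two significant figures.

6.1 × 10^-9 M

First ionization gives [H+] ≈ [HSeO3-] = 5.11 × 10^-3 M.
Second step: Ka2 = [H+][SeO3^2-]/[HSeO3-] ≈ [SeO3^2-] (since [H+] ≈ [HSeO3-]).
So [SeO3^2-] ≈ Ka2.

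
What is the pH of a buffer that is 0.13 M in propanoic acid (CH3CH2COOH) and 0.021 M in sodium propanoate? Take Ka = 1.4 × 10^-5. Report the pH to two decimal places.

pH = 4.06

pKa = −log(1.4 × 10^-5) = 4.854
pH = pKa + log([A⁻]/[HA]) = 4.854 + log(0.021/0.13)
pH = 4.854 + (-0.792) = 4.06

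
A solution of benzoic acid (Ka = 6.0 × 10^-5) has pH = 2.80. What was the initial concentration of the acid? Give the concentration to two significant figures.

C₀ = 4.3 × 10^-2 M

[H+] = 10^(-2.80) = 1.58 × 10^-3 M = x
Ka = x²/(C₀ − x) ⇒ C₀ = x + x²/Ka
C₀ = 1.58 × 10^-3 + (1.58 × 10^-3)²/(6.0 × 10^-5) = 4.32 × 10^-2 M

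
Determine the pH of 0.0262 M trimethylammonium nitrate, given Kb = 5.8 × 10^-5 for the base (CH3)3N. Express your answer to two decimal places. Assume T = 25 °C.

pH = 5.67

(CH3)3NH+ is the conjugate acid of the weak base (CH3)3N.
Ka = Kw/Kb = 1.0×10^-14 / 5.8 × 10^-5 = 1.72 × 10^-10
Let x = [H+] at equilibrium. Ka = x²/(0.0262 − x).
Neglecting x in the denominator: x = √(1.72 × 10^-10 × 0.0262) = 2.12 × 10^-6 M
pH = −log(2.12 × 10^-6) = 5.67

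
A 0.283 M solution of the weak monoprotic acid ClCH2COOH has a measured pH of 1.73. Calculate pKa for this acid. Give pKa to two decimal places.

pKa = 2.88

[H+] = 10^(-1.73) = 1.86 × 10^-2 M
At equilibrium [HA] = 0.283 − 1.86 × 10^-2 = 2.64 × 10^-1 M
Ka = [H+][A-]/[HA] = (1.86 × 10^-2)² / 2.64 × 10^-1 = 1.31 × 10^-3
pKa = -log(1.31 × 10^-3) = 2.88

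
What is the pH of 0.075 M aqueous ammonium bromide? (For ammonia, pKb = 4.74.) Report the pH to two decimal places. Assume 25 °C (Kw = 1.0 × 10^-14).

pH = 5.19

NH4+ is the conjugate acid of the weak base NH3.
Kb = 10^(−4.74) = 1.82 × 10^-5
Ka = Kw/Kb = 1.0×10^-14 / 1.82 × 10^-5 = 5.49 × 10^-10
From the ICE table, Ka = x²/(0.075 − x) = 5.49 × 10^-10.
Neglecting x in the denominator: x = √(5.49 × 10^-10 × 0.075) = 6.42 × 10^-6 M
Check: 0.0086% ionized — well under 5%, approximation valid.
pH = −log(6.42 × 10^-6) = 5.19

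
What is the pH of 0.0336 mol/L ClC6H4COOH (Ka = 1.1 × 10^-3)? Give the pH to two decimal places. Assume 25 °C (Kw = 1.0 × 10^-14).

ClC6H4COOH ⇌ ClC6H4COO- + H+
Ka = [H+]²/(0.0336 − [H+]) = 1.1 × 10^-3
Here C₀/Ka ≈ 30.5, so the small-[H+] approximation fails. Use the quadratic:
[H+] = (−Ka + √(Ka² + 4·Ka·C₀))/2 = 5.55 × 10^-3 M
pH = −log[H+] = −log(5.55 × 10^-3) = 2.26

pH = 2.26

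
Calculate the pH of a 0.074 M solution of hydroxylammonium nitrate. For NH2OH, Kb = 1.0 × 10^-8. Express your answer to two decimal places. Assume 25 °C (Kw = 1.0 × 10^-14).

pH = 3.57

NH3OH+ is the conjugate acid of the weak base NH2OH.
Ka = Kw/Kb = 1.0×10^-14 / 1.0 × 10^-8 = 1.00 × 10^-6
Let x = [H+] at equilibrium. Ka = x²/(0.074 − x).
Since Ka ≪ C₀, x ≈ √(Ka·C₀) = 2.72 × 10^-4 M.
(x/C₀ = 0.37% < 5%, so the approximation holds.)
pH = −log[H+] = −log(2.72 × 10^-4) = 3.57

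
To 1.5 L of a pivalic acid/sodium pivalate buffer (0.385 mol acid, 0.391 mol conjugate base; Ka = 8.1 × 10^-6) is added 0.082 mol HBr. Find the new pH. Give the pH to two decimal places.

pH = 4.91

Added H+ converts (CH3)3CCOO- to (CH3)3CCOOH: (CH3)3CCOOH → 0.467 mol, (CH3)3CCOO- → 0.309 mol.
pKa = −log(8.1 × 10^-6) = 5.092
Henderson–Hasselbalch with mole ratio 0.309/0.467: pH = 5.092 + (-0.179)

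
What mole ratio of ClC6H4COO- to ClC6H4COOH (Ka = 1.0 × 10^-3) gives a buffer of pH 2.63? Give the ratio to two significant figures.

pKa = -log(1.0 × 10^-3) = 3.000
pH = pKa + log(r) ⇒ log(r) = 2.63 − 3.000 = -0.370
r = [ClC6H4COO-]/[ClC6H4COOH] = 10^(-0.370) = 0.427

ratio = 0.43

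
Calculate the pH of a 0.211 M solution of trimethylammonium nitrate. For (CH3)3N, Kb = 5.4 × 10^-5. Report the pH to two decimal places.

pH = 5.20

(CH3)3NH+ is the conjugate acid of the weak base (CH3)3N.
Ka = Kw/Kb = 1.0×10^-14 / 5.4 × 10^-5 = 1.85 × 10^-10
From the ICE table, Ka = x²/(0.211 − x) = 1.85 × 10^-10.
Neglecting x in the denominator: x = √(1.85 × 10^-10 × 0.211) = 6.25 × 10^-6 M
pH = −log(6.25 × 10^-6) = 5.20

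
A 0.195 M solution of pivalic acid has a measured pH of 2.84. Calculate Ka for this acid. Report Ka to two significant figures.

Ka = 1.1 × 10^-5

[H+] = 10^(-2.84) = 1.45 × 10^-3 M
At equilibrium [HA] = 0.195 − 1.45 × 10^-3 = 1.94 × 10^-1 M
Ka = [H+][A-]/[HA] = (1.45 × 10^-3)² / 1.94 × 10^-1 = 1.1 × 10^-5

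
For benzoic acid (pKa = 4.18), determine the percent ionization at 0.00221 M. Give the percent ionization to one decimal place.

C6H5COOH ⇌ C6H5COO- + H+; let x = [H+] at equilibrium.
Ka = 10^(−4.18) = 6.61 × 10^-5
Solve x² + 6.61e-05x − 1.46e-07 = 0 → x = 3.51 × 10^-4 M
Fraction ionized = 3.51 × 10^-4 / 0.00221 = 0.1588 → 15.9%

15.9%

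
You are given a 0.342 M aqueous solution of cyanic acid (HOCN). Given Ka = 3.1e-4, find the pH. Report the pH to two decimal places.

pH = 1.99

HOCN ⇌ OCN- + H+
From the ICE table, Ka = [H+]²/(0.342 − [H+]) = 3.1 × 10^-4.
Neglecting [H+] in the denominator: [H+] = √(3.1 × 10^-4 × 0.342) = 1.03 × 10^-2 M
pH = −log(1.03 × 10^-2) = 1.99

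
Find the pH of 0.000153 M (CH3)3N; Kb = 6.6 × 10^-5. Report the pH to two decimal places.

(CH3)3N + H2O ⇌ (CH3)3NH+ + OH-
Kb = [OH-]²/(0.000153 − [OH-]) = 6.6 × 10^-5
The 5% rule fails; solving [OH-]² + Kb·[OH-] − Kb·C₀ = 0 exactly:
[OH-] = (−Kb + √(Kb² + 4·Kb·C₀))/2 = 7.28 × 10^-5 M
pOH = 4.14, so pH = 14.00 − pOH = 9.86

pH = 9.86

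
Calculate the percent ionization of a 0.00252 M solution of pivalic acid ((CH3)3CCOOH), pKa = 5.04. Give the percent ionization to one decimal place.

5.8%

(CH3)3CCOOH ⇌ (CH3)3CCOO- + H+; let x = [H+] at equilibrium.
Ka = 10^(−5.04) = 9.12 × 10^-6
Ka = x²/(C₀ − x); solving the quadratic gives x = 1.47 × 10^-4 M.
% ionization = x/C₀ × 100% = 1.47 × 10^-4/0.00252 × 100% = 5.8%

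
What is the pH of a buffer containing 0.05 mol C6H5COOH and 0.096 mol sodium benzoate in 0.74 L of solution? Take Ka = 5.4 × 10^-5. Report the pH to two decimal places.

pKa = −log(5.4 × 10^-5) = 4.268
Using pH = pKa + log([base]/[acid]) with [base]/[acid] = 0.096/0.05:
pH = 4.268 + (+0.283) = 4.55

pH = 4.55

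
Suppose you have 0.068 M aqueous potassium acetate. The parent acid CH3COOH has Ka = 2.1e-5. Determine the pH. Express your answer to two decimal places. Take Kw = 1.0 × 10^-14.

pH = 8.76

CH3COO- is the conjugate base of the weak acid CH3COOH.
Kb = Kw/Ka = 1.0×10^-14 / 2.1 × 10^-5 = 4.76 × 10^-10
Kb = [OH-]²/(0.068 − [OH-]) = 4.76 × 10^-10
Neglecting [OH-] in the denominator: [OH-] = √(4.76 × 10^-10 × 0.068) = 5.69 × 10^-6 M
pOH = −log(5.69 × 10^-6) = 5.24; pH = 14.00 − 5.24 = 8.76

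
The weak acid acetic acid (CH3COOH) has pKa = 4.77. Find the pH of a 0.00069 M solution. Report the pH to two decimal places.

CH3COOH ⇌ CH3COO- + H+
Ka = 10^(−4.77) = 1.70 × 10^-5
Ka = [H+]²/(0.00069 − [H+]) = 1.70 × 10^-5
Here C₀/Ka ≈ 40.6, so the small-[H+] approximation fails. Use the quadratic:
[H+] = [−1.7e-05 + √(1.7e-05² + 4.69e-08)]/2 = 1.00 × 10^-4 M
pH = −log(1.00 × 10^-4) = 4.00

pH = 4.00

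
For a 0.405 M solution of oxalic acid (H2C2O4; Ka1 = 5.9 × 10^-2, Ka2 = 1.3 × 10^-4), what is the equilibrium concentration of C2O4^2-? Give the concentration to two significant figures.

First ionization gives [H+] ≈ [HC2O4-] = 1.28 × 10^-1 M.
Second step: Ka2 = [H+][C2O4^2-]/[HC2O4-] ≈ [C2O4^2-] (since [H+] ≈ [HC2O4-]).
So [C2O4^2-] ≈ Ka2.

1.3 × 10^-4 M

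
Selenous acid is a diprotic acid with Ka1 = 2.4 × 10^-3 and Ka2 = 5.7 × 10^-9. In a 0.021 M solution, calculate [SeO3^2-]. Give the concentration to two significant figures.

5.7 × 10^-9 M

First ionization gives [H+] ≈ [HSeO3-] = 6.00 × 10^-3 M.
Second step: Ka2 = [H+][SeO3^2-]/[HSeO3-] ≈ [SeO3^2-] (since [H+] ≈ [HSeO3-]).
So [SeO3^2-] ≈ Ka2.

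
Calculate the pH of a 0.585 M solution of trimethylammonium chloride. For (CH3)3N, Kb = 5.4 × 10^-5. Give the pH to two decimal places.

pH = 4.98

(CH3)3NH+ is the conjugate acid of the weak base (CH3)3N.
Ka = Kw/Kb = 1.0×10^-14 / 5.4 × 10^-5 = 1.85 × 10^-10
Ka = [H+]²/(0.585 − [H+]) = 1.85 × 10^-10
Neglecting [H+] in the denominator: [H+] = √(1.85 × 10^-10 × 0.585) = 1.04 × 10^-5 M
Check: 0.0018% ionized — well under 5%, approximation valid.
pH = −log[H+] = −log(1.04 × 10^-5) = 4.98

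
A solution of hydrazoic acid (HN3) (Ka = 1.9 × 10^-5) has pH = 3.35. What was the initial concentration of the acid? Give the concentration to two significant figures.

C₀ = 1.1 × 10^-2 M

[H+] = 10^(-3.35) = 4.47 × 10^-4 M = x
Ka = x²/(C₀ − x) ⇒ C₀ = x + x²/Ka
C₀ = 4.47 × 10^-4 + (4.47 × 10^-4)²/(1.9 × 10^-5) = 1.10 × 10^-2 M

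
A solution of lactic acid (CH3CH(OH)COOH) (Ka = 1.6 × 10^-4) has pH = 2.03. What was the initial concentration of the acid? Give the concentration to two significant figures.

[H+] = 10^(-2.03) = 9.33 × 10^-3 M = x
Ka = x²/(C₀ − x) ⇒ C₀ = x + x²/Ka
C₀ = 9.33 × 10^-3 + (9.33 × 10^-3)²/(1.6 × 10^-4) = 5.53 × 10^-1 M

C₀ = 5.5 × 10^-1 M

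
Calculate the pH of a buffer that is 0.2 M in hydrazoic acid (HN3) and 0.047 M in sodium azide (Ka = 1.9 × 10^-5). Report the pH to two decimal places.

pH = 4.09

pKa = −log(1.9 × 10^-5) = 4.721
Using pH = pKa + log([base]/[acid]) with [base]/[acid] = 0.047/0.2:
pH = 4.721 + (-0.629) = 4.09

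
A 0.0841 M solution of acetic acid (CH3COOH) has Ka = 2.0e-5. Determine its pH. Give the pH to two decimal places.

CH3COOH ⇌ CH3COO- + H+
Ka = [H+]²/(0.0841 − [H+]) = 2.0 × 10^-5
Neglecting [H+] in the denominator: [H+] = √(2.0 × 10^-5 × 0.0841) = 1.30 × 10^-3 M
([H+]/C₀ = 1.5% < 5%, so the approximation holds.)
pH = −log(1.30 × 10^-3) = 2.89

pH = 2.89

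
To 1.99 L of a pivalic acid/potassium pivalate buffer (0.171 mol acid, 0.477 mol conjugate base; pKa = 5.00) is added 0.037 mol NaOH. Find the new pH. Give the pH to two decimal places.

pH = 5.58

OH- converts (CH3)3CCOOH to (CH3)3CCOO-: (CH3)3CCOOH → 0.134 mol, (CH3)3CCOO- → 0.514 mol.
pH = pKa + log([A⁻]/[HA]) = 5.00 + log(0.514/0.134) = 5.00 +0.584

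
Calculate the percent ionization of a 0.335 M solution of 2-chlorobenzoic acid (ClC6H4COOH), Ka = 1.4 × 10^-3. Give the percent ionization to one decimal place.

6.3%

ClC6H4COOH ⇌ ClC6H4COO- + H+; let x = [H+] at equilibrium.
Ka = x²/(C₀ − x); solving the quadratic gives x = 2.10 × 10^-2 M.
Fraction ionized = 2.10 × 10^-2 / 0.335 = 0.0627 → 6.3%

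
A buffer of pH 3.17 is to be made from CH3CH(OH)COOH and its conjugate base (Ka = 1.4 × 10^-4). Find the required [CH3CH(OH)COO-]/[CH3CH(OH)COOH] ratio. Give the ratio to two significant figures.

ratio = 0.21

pKa = -log(1.4 × 10^-4) = 3.854
pH = pKa + log(r) ⇒ log(r) = 3.17 − 3.854 = -0.684
r = [CH3CH(OH)COO-]/[CH3CH(OH)COOH] = 10^(-0.684) = 0.207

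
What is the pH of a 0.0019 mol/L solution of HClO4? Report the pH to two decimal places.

HClO4 is a strong acid and dissociates completely, so [H+] = 0.0019 M.
pH = -log(0.0019) = 2.72

pH = 2.72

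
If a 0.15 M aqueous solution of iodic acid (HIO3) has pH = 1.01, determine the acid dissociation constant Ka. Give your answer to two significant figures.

Ka = 1.8 × 10^-1

[H+] = 10^(-1.01) = 9.77 × 10^-2 M
At equilibrium [HA] = 0.15 − 9.77 × 10^-2 = 5.23 × 10^-2 M
Ka = [H+][A-]/[HA] = (9.77 × 10^-2)² / 5.23 × 10^-2 = 1.8 × 10^-1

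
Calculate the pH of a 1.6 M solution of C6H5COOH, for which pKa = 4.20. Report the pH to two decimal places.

pH = 2.00

C6H5COOH ⇌ C6H5COO- + H+
Ka = 10^(−4.20) = 6.31 × 10^-5
Ka = x²/(1.6 − x) = 6.31 × 10^-5
Assume x ≪ 1.6: x ≈ √(6.31 × 10^-5 × 1.6) = 1.00 × 10^-2 M
Check: 0.63% ionized — well under 5%, approximation valid.
pH = −log[H+] = −log(1.00 × 10^-2) = 2.00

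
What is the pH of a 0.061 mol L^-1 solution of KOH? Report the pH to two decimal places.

pH = 12.79

KOH is a strong base; [OH-] = 0.061 M.
pOH = -log(0.061) = 1.21
pH = 14.00 - 1.21 = 12.79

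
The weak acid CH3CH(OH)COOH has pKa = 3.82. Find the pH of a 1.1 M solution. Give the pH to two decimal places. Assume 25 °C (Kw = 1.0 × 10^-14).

pH = 1.89

CH3CH(OH)COOH ⇌ CH3CH(OH)COO- + H+
Ka = 10^(−3.82) = 1.51 × 10^-4
Ka = [H+]²/(1.1 − [H+]) = 1.51 × 10^-4
Neglecting [H+] in the denominator: [H+] = √(1.51 × 10^-4 × 1.1) = 1.29 × 10^-2 M
Check: 1.2% ionized — well under 5%, approximation valid.
pH = −log[H+] = −log(1.29 × 10^-2) = 1.89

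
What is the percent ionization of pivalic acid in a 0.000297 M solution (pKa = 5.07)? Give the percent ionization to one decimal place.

15.6%

(CH3)3CCOOH ⇌ (CH3)3CCOO- + H+; let x = [H+] at equilibrium.
Ka = 10^(−5.07) = 8.51 × 10^-6
Ka = x²/(C₀ − x); solving the quadratic gives x = 4.62 × 10^-5 M.
% ionization = x/C₀ × 100% = 4.62 × 10^-5/0.000297 × 100% = 15.6%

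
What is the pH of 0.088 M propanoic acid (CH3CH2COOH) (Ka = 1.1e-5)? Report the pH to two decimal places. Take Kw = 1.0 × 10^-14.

pH = 3.01

CH3CH2COOH ⇌ CH3CH2COO- + H+
Ka = [H+]²/(0.088 − [H+]) = 1.1 × 10^-5
Neglecting [H+] in the denominator: [H+] = √(1.1 × 10^-5 × 0.088) = 9.84 × 10^-4 M
Check: 1.1% ionized — well under 5%, approximation valid.
pH = −log(9.84 × 10^-4) = 3.01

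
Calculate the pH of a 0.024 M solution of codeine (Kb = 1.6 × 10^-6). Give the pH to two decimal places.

pH = 10.29

C18H21NO3 + H2O ⇌ C18H22NO3+ + OH-
From the ICE table, Kb = [OH-]²/(0.024 − [OH-]) = 1.6 × 10^-6.
Since Kb ≪ C₀, [OH-] ≈ √(Kb·C₀) = 1.96 × 10^-4 M.
([OH-]/C₀ = 0.82% < 5%, so the approximation holds.)
pOH = 3.71, so pH = 14.00 − pOH = 10.29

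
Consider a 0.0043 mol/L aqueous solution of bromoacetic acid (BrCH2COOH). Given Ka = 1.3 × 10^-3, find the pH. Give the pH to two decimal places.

BrCH2COOH ⇌ BrCH2COO- + H+
From the ICE table, Ka = [H+]²/(0.0043 − [H+]) = 1.3 × 10^-3.
The 5% rule fails; solving [H+]² + Ka·[H+] − Ka·C₀ = 0 exactly:
[H+] = (−Ka + √(Ka² + 4·Ka·C₀))/2 = 1.80 × 10^-3 M
pH = −log(1.80 × 10^-3) = 2.74

pH = 2.74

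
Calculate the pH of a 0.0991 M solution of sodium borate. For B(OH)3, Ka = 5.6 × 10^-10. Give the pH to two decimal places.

pH = 11.12

B(OH)4- is the conjugate base of the weak acid B(OH)3.
Kb = Kw/Ka = 1.0×10^-14 / 5.6 × 10^-10 = 1.79 × 10^-5
Let x = [OH-] at equilibrium. Kb = x²/(0.0991 − x).
Assume x ≪ 0.0991: x ≈ √(1.79 × 10^-5 × 0.0991) = 1.33 × 10^-3 M
pOH = −log(1.33 × 10^-3) = 2.88; pH = 14.00 − 2.88 = 11.12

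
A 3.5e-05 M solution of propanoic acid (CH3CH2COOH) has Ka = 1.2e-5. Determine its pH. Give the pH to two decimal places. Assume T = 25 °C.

pH = 4.81

CH3CH2COOH ⇌ CH3CH2COO- + H+
Ka = [H+]²/(3.5e-05 − [H+]) = 1.2 × 10^-5
Here C₀/Ka ≈ 2.92, so the small-[H+] approximation fails. Use the quadratic:
[H+] = [−1.2e-05 + √(1.2e-05² + 1.68e-09)]/2 = 1.54 × 10^-5 M
pH = −log[H+] = −log(1.54 × 10^-5) = 4.81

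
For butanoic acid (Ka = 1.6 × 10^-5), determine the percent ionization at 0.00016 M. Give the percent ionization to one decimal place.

27.0%

CH3(CH2)2COOH ⇌ CH3(CH2)2COO- + H+; let x = [H+] at equilibrium.
Ka = x²/(C₀ − x); solving the quadratic gives x = 4.32 × 10^-5 M.
Fraction ionized = 4.32 × 10^-5 / 0.00016 = 0.2700 → 27.0%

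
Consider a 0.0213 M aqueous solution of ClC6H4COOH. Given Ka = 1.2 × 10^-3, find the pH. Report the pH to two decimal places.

pH = 2.35

ClC6H4COOH ⇌ ClC6H4COO- + H+
Ka = [H+]²/(0.0213 − [H+]) = 1.2 × 10^-3
The 5% rule fails; solving [H+]² + Ka·[H+] − Ka·C₀ = 0 exactly:
[H+] = [−0.0012 + √(0.0012² + 0.000102)]/2 = 4.49 × 10^-3 M
pH = −log[H+] = −log(4.49 × 10^-3) = 2.35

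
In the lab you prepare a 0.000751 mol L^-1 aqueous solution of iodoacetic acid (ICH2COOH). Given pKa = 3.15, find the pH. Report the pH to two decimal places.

pH = 3.34

ICH2COOH ⇌ ICH2COO- + H+
Ka = 10^(−3.15) = 7.08 × 10^-4
Let x = [H+] at equilibrium. Ka = x²/(0.000751 − x).
Here C₀/Ka ≈ 1.06, so the small-x approximation fails. Use the quadratic:
x = [−0.000708 + √(0.000708² + 2.13e-06)]/2 = 4.57 × 10^-4 M
pH = −log(4.57 × 10^-4) = 3.34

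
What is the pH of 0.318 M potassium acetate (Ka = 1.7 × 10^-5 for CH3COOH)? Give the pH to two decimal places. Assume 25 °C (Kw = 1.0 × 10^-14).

CH3COO- is the conjugate base of the weak acid CH3COOH.
Kb = Kw/Ka = 1.0×10^-14 / 1.7 × 10^-5 = 5.88 × 10^-10
Kb = [OH-]²/(0.318 − [OH-]) = 5.88 × 10^-10
Assume [OH-] ≪ 0.318: [OH-] ≈ √(5.88 × 10^-10 × 0.318) = 1.37 × 10^-5 M
Check: 0.0043% ionized — well under 5%, approximation valid.
pOH = −log(1.37 × 10^-5) = 4.86; pH = 14.00 − 4.86 = 9.14

pH = 9.14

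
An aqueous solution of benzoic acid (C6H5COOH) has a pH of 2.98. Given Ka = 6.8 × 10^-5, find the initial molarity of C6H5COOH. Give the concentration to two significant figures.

[H+] = 10^(-2.98) = 1.05 × 10^-3 M = x
Ka = x²/(C₀ − x) ⇒ C₀ = x + x²/Ka
C₀ = 1.05 × 10^-3 + (1.05 × 10^-3)²/(6.8 × 10^-5) = 1.73 × 10^-2 M

C₀ = 1.7 × 10^-2 M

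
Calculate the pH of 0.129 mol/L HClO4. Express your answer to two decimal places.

pH = 0.89

HClO4 is a strong acid and dissociates completely, so [H+] = 0.129 M.
pH = -log(0.129) = 0.89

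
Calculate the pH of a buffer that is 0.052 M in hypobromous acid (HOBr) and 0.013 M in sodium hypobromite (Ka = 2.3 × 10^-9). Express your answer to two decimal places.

pKa = −log(2.3 × 10^-9) = 8.638
Using pH = pKa + log([base]/[acid]) with [base]/[acid] = 0.013/0.052:
pH = 8.638 + (-0.602) = 8.04

pH = 8.04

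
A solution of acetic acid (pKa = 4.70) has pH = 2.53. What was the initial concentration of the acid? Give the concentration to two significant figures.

C₀ = 4.4 × 10^-1 M

[H+] = 10^(-2.53) = 2.95 × 10^-3 M = x
Ka = 10^(−4.70) = 2.00 × 10^-5
Ka = x²/(C₀ − x) ⇒ C₀ = x + x²/Ka
C₀ = 2.95 × 10^-3 + (2.95 × 10^-3)²/(2.00 × 10^-5) = 4.38 × 10^-1 M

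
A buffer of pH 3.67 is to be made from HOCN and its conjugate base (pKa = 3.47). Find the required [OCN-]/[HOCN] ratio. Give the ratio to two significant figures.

ratio = 1.6

pH = pKa + log(r) ⇒ log(r) = 3.67 − 3.47 = +0.20
r = [OCN-]/[HOCN] = 10^(+0.20) = 1.58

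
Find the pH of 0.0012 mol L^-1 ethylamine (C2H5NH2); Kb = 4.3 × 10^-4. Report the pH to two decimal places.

C2H5NH2 + H2O ⇌ C2H5NH3+ + OH-
Let x = [OH-] at equilibrium. Kb = x²/(0.0012 − x).
Here C₀/Kb ≈ 2.79, so the small-x approximation fails. Use the quadratic:
x = (−Kb + √(Kb² + 4·Kb·C₀))/2 = 5.35 × 10^-4 M
pOH = −log(5.35 × 10^-4) = 3.27; pH = 14.00 − 3.27 = 10.73

pH = 10.73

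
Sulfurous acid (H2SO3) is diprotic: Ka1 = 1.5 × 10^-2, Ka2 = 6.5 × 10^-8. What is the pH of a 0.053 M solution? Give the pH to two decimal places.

pH = 1.66

Ka1 ≫ Ka2, so treat the first dissociation as the only significant source of H+.
Ka1 = x²/(0.053 − x) = 1.5 × 10^-2
Solving the quadratic: x = (−Ka1 + √(Ka1² + 4·Ka1·C₀))/2 = 2.17 × 10^-2 M
pH = −log(2.17 × 10^-2) = 1.66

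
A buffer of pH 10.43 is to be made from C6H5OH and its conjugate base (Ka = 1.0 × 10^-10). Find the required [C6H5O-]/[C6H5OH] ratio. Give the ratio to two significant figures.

pKa = -log(1.0 × 10^-10) = 10.000
pH = pKa + log(r) ⇒ log(r) = 10.43 − 10.000 = +0.430
r = [C6H5O-]/[C6H5OH] = 10^(+0.430) = 2.69

ratio = 2.7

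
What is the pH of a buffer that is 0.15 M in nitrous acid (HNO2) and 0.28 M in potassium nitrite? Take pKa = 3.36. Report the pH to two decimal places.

Henderson–Hasselbalch: pH = pKa + log([NO2-]/[HNO2]) = 3.36 + log(0.28/0.15)
pH = 3.36 + (+0.271) = 3.63

pH = 3.63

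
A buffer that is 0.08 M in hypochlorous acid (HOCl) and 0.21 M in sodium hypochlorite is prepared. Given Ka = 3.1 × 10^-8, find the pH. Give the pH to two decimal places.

pH = 7.93

pKa = −log(3.1 × 10^-8) = 7.509
Henderson–Hasselbalch: pH = pKa + log([OCl-]/[HOCl]) = 7.509 + log(0.21/0.08)
pH = 7.509 + (+0.419) = 7.93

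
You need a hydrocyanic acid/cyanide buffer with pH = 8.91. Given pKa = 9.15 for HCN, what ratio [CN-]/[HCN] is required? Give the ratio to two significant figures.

pH = pKa + log(r) ⇒ log(r) = 8.91 − 9.15 = -0.24
r = [CN-]/[HCN] = 10^(-0.24) = 0.575

ratio = 0.58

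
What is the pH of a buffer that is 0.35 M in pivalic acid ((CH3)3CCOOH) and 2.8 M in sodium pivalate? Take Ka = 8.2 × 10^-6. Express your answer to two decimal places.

pKa = −log(8.2 × 10^-6) = 5.086
Henderson–Hasselbalch: pH = pKa + log([(CH3)3CCOO-]/[(CH3)3CCOOH]) = 5.086 + log(2.8/0.35)
pH = 5.086 + (+0.903) = 5.99

pH = 5.99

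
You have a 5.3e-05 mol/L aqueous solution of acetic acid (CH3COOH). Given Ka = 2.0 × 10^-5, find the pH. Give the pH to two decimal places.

CH3COOH ⇌ CH3COO- + H+
Ka = [H+]²/(5.3e-05 − [H+]) = 2.0 × 10^-5
The 5% rule fails; solving [H+]² + Ka·[H+] − Ka·C₀ = 0 exactly:
[H+] = [−2e-05 + √(2e-05² + 4.24e-09)]/2 = 2.41 × 10^-5 M
pH = −log[H+] = −log(2.41 × 10^-5) = 4.62

pH = 4.62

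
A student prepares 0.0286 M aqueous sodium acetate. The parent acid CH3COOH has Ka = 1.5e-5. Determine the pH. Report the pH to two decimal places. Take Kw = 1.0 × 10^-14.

CH3COO- is the conjugate base of the weak acid CH3COOH.
Kb = Kw/Ka = 1.0×10^-14 / 1.5 × 10^-5 = 6.67 × 10^-10
From the ICE table, Kb = [OH-]²/(0.0286 − [OH-]) = 6.67 × 10^-10.
Assume [OH-] ≪ 0.0286: [OH-] ≈ √(6.67 × 10^-10 × 0.0286) = 4.37 × 10^-6 M
([OH-]/C₀ = 0.015% < 5%, so the approximation holds.)
pOH = −log(4.37 × 10^-6) = 5.36; pH = 14.00 − 5.36 = 8.64

pH = 8.64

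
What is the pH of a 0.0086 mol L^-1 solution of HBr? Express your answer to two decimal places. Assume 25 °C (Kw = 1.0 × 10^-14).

HBr is a strong acid and dissociates completely, so [H+] = 0.0086 M.
pH = -log(0.0086) = 2.07

pH = 2.07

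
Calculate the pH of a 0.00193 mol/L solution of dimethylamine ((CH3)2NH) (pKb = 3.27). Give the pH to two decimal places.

(CH3)2NH + H2O ⇌ (CH3)2NH2+ + OH-
Kb = 10^(−3.27) = 5.37 × 10^-4
Kb = [OH-]²/(0.00193 − [OH-]) = 5.37 × 10^-4
The 5% rule fails; solving [OH-]² + Kb·[OH-] − Kb·C₀ = 0 exactly:
[OH-] = [−0.000537 + √(0.000537² + 4.15e-06)]/2 = 7.84 × 10^-4 M
pOH = −log(7.84 × 10^-4) = 3.11; pH = 14.00 − 3.11 = 10.89

pH = 10.89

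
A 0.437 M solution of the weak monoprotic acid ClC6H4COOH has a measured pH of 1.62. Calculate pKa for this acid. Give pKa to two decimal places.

pKa = 2.86

[H+] = 10^(-1.62) = 2.40 × 10^-2 M
At equilibrium [HA] = 0.437 − 2.40 × 10^-2 = 4.13 × 10^-1 M
Ka = [H+][A-]/[HA] = (2.40 × 10^-2)² / 4.13 × 10^-1 = 1.39 × 10^-3
pKa = -log(1.39 × 10^-3) = 2.86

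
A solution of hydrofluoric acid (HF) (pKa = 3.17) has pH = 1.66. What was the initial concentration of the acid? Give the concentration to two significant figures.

[H+] = 10^(-1.66) = 2.19 × 10^-2 M = x
Ka = 10^(−3.17) = 6.76 × 10^-4
Ka = x²/(C₀ − x) ⇒ C₀ = x + x²/Ka
C₀ = 2.19 × 10^-2 + (2.19 × 10^-2)²/(6.76 × 10^-4) = 7.31 × 10^-1 M

C₀ = 7.3 × 10^-1 M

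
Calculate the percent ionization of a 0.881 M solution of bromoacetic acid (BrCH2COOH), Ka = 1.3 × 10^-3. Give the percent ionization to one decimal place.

BrCH2COOH ⇌ BrCH2COO- + H+; let x = [H+] at equilibrium.
x ≈ √(Ka·C₀) = √(1.3 × 10^-3 × 0.881) = 3.38 × 10^-2 M
% ionization = x/C₀ × 100% = 3.38 × 10^-2/0.881 × 100% = 3.8%

3.8%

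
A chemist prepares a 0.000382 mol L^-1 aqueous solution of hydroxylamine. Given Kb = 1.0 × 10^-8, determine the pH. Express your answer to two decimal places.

NH2OH + H2O ⇌ NH3OH+ + OH-
Let x = [OH-] at equilibrium. Kb = x²/(0.000382 − x).
Assume x ≪ 0.000382: x ≈ √(1.0 × 10^-8 × 0.000382) = 1.95 × 10^-6 M
(x/C₀ = 0.51% < 5%, so the approximation holds.)
pOH = 5.71, so pH = 14.00 − pOH = 8.29

pH = 8.29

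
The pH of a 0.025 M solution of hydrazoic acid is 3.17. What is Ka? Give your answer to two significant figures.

[H+] = 10^(-3.17) = 6.76 × 10^-4 M
At equilibrium [HA] = 0.025 − 6.76 × 10^-4 = 2.43 × 10^-2 M
Ka = [H+][A-]/[HA] = (6.76 × 10^-4)² / 2.43 × 10^-2 = 1.9 × 10^-5

Ka = 1.9 × 10^-5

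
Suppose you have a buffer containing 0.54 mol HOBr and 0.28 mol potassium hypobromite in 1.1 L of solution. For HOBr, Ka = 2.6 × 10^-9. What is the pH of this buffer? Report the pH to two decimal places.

pKa = −log(2.6 × 10^-9) = 8.585
Henderson–Hasselbalch: pH = pKa + log([OBr-]/[HOBr]) = 8.585 + log(0.28/0.54)
pH = 8.585 + (-0.285) = 8.30

pH = 8.30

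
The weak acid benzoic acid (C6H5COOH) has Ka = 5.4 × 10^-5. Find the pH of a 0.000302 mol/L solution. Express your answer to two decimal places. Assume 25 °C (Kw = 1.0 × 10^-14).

pH = 3.98

C6H5COOH ⇌ C6H5COO- + H+
Let x = [H+] at equilibrium. Ka = x²/(0.000302 − x).
x is not negligible relative to C₀; solve x² + 5.4e-05·x − 1.63e-08 = 0.
x = [−5.4e-05 + √(5.4e-05² + 6.52e-08)]/2 = 1.04 × 10^-4 M
pH = −log[H+] = −log(1.04 × 10^-4) = 3.98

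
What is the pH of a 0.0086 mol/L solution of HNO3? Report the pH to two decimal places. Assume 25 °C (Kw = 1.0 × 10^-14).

HNO3 is a strong acid and dissociates completely, so [H+] = 0.0086 M.
pH = -log(0.0086) = 2.07

pH = 2.07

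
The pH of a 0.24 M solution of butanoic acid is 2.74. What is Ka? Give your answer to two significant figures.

[H+] = 10^(-2.74) = 1.82 × 10^-3 M
At equilibrium [HA] = 0.24 − 1.82 × 10^-3 = 2.38 × 10^-1 M
Ka = [H+][A-]/[HA] = (1.82 × 10^-3)² / 2.38 × 10^-1 = 1.4 × 10^-5

Ka = 1.4 × 10^-5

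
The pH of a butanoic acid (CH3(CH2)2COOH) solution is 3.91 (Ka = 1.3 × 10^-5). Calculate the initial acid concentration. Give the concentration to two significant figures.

C₀ = 1.3 × 10^-3 M

[H+] = 10^(-3.91) = 1.23 × 10^-4 M = x
Ka = x²/(C₀ − x) ⇒ C₀ = x + x²/Ka
C₀ = 1.23 × 10^-4 + (1.23 × 10^-4)²/(1.3 × 10^-5) = 1.29 × 10^-3 M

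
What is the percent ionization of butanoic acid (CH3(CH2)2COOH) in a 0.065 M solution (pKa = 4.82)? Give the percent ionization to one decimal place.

CH3(CH2)2COOH ⇌ CH3(CH2)2COO- + H+; let x = [H+] at equilibrium.
Ka = 10^(−4.82) = 1.51 × 10^-5
x ≈ √(Ka·C₀) = √(1.51 × 10^-5 × 0.065) = 9.91 × 10^-4 M
Fraction ionized = 9.91 × 10^-4 / 0.065 = 0.0152 → 1.5%

1.5%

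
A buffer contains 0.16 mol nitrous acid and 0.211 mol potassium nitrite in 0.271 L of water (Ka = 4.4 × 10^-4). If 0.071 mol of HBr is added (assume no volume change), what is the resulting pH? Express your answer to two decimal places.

pH = 3.14

Added H+ converts NO2- to HNO2: HNO2 → 0.231 mol, NO2- → 0.14 mol.
pKa = −log(4.4 × 10^-4) = 3.357
pH = pKa + log(n_NO2-/n_HNO2) = 3.357 + log(0.14/0.231) = 3.357 + (-0.217)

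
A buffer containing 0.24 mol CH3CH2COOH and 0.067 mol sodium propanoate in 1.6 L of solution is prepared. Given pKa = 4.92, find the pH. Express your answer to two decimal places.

pH = 4.37

Henderson–Hasselbalch: pH = pKa + log([CH3CH2COO-]/[CH3CH2COOH]) = 4.92 + log(0.067/0.24)
pH = 4.92 + (-0.554) = 4.37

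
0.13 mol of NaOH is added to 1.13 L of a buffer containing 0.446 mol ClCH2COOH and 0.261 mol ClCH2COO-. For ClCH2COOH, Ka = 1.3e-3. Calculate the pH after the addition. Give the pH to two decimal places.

pH = 2.98

OH- converts ClCH2COOH to ClCH2COO-: ClCH2COOH → 0.316 mol, ClCH2COO- → 0.391 mol.
pKa = −log(1.3 × 10^-3) = 2.886
pH = pKa + log([A⁻]/[HA]) = 2.886 + log(0.391/0.316) = 2.886 +0.092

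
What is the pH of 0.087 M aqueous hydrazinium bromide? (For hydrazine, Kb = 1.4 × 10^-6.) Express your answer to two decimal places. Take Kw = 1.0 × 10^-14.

pH = 4.60

N2H5+ is the conjugate acid of the weak base N2H4.
Ka = Kw/Kb = 1.0×10^-14 / 1.4 × 10^-6 = 7.14 × 10^-9
From the ICE table, Ka = x²/(0.087 − x) = 7.14 × 10^-9.
Assume x ≪ 0.087: x ≈ √(7.14 × 10^-9 × 0.087) = 2.49 × 10^-5 M
pH = −log(2.49 × 10^-5) = 4.60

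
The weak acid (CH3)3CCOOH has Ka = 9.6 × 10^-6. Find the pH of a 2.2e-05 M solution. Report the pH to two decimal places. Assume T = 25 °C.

pH = 4.98

(CH3)3CCOOH ⇌ (CH3)3CCOO- + H+
From the ICE table, Ka = x²/(2.2e-05 − x) = 9.6 × 10^-6.
Here C₀/Ka ≈ 2.29, so the small-x approximation fails. Use the quadratic:
x = (−Ka + √(Ka² + 4·Ka·C₀))/2 = 1.05 × 10^-5 M
pH = −log(1.05 × 10^-5) = 4.98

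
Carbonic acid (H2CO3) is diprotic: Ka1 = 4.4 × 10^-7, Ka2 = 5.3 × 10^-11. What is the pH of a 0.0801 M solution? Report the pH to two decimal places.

pH = 3.73

Ka1 ≫ Ka2, so treat the first dissociation as the only significant source of H+.
Ka1 = x²/(0.0801 − x) = 4.4 × 10^-7
x ≈ √(4.4 × 10^-7 × 0.0801) = 1.88 × 10^-4 M
pH = −log(1.88 × 10^-4) = 3.73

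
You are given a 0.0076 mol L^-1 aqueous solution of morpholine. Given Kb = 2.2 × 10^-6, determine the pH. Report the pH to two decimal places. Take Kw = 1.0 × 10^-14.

C4H8ONH + H2O ⇌ C4H8ONH2+ + OH-
Kb = x²/(0.0076 − x) = 2.2 × 10^-6
Since Kb ≪ C₀, x ≈ √(Kb·C₀) = 1.29 × 10^-4 M.
pOH = −log(1.29 × 10^-4) = 3.89; pH = 14.00 − 3.89 = 10.11

pH = 10.11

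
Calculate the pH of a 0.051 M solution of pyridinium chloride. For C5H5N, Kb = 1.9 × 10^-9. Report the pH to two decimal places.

pH = 3.29

C5H5NH+ is the conjugate acid of the weak base C5H5N.
Ka = Kw/Kb = 1.0×10^-14 / 1.9 × 10^-9 = 5.26 × 10^-6
Ka = [H+]²/(0.051 − [H+]) = 5.26 × 10^-6
Neglecting [H+] in the denominator: [H+] = √(5.26 × 10^-6 × 0.051) = 5.18 × 10^-4 M
Check: 1% ionized — well under 5%, approximation valid.
pH = −log(5.18 × 10^-4) = 3.29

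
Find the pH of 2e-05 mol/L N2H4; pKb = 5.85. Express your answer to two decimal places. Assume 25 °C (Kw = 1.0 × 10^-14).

N2H4 + H2O ⇌ N2H5+ + OH-
Kb = 10^(−5.85) = 1.41 × 10^-6
From the ICE table, Kb = x²/(2e-05 − x) = 1.41 × 10^-6.
x is not negligible relative to C₀; solve x² + 1.41e-06·x − 2.82e-11 = 0.
x = (−Kb + √(Kb² + 4·Kb·C₀))/2 = 4.65 × 10^-6 M
pOH = 5.33, so pH = 14.00 − pOH = 8.67

pH = 8.67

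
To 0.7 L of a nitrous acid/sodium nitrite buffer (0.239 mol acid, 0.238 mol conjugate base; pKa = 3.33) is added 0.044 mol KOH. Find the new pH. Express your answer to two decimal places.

pH = 3.49

OH- converts HNO2 to NO2-: HNO2 → 0.195 mol, NO2- → 0.282 mol.
Henderson–Hasselbalch with mole ratio 0.282/0.195: pH = 3.33 + (+0.160)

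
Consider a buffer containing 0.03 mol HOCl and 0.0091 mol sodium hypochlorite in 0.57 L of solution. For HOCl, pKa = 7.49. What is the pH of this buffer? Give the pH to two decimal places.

pH = 6.97

Henderson–Hasselbalch: pH = pKa + log([OCl-]/[HOCl]) = 7.49 + log(0.0091/0.03)
pH = 7.49 + (-0.518) = 6.97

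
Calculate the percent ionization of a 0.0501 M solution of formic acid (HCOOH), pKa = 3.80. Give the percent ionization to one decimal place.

HCOOH ⇌ HCOO- + H+; let x = [H+] at equilibrium.
Ka = 10^(−3.80) = 1.58 × 10^-4
Ka = x²/(C₀ − x); solving the quadratic gives x = 2.74 × 10^-3 M.
% ionization = x/C₀ × 100% = 2.74 × 10^-3/0.0501 × 100% = 5.5%

5.5%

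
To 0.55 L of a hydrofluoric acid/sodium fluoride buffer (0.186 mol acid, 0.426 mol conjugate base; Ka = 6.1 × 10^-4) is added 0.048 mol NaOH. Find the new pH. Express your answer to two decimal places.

pH = 3.75

After neutralization: n(HF) = 0.138 mol, n(F-) = 0.474 mol.
pKa = −log(6.1 × 10^-4) = 3.215
pH = pKa + log(n_F-/n_HF) = 3.215 + log(0.474/0.138) = 3.215 + (+0.536)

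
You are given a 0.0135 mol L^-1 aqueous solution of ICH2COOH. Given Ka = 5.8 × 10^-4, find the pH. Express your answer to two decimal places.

pH = 2.60

ICH2COOH ⇌ ICH2COO- + H+
Ka = [H+]²/(0.0135 − [H+]) = 5.8 × 10^-4
The 5% rule fails; solving [H+]² + Ka·[H+] − Ka·C₀ = 0 exactly:
[H+] = (−Ka + √(Ka² + 4·Ka·C₀))/2 = 2.52 × 10^-3 M
pH = −log(2.52 × 10^-3) = 2.60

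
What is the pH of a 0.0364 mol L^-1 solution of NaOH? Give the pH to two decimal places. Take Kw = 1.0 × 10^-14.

NaOH is a strong base; [OH-] = 0.0364 M.
pOH = -log(0.0364) = 1.44
pH = 14.00 - 1.44 = 12.56

pH = 12.56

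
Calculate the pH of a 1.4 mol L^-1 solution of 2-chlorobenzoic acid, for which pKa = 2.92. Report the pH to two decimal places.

ClC6H4COOH ⇌ ClC6H4COO- + H+
Ka = 10^(−2.92) = 1.20 × 10^-3
From the ICE table, Ka = [H+]²/(1.4 − [H+]) = 1.20 × 10^-3.
Assume [H+] ≪ 1.4: [H+] ≈ √(1.20 × 10^-3 × 1.4) = 4.10 × 10^-2 M
([H+]/C₀ = 2.9% < 5%, so the approximation holds.)
pH = −log[H+] = −log(4.10 × 10^-2) = 1.39

pH = 1.39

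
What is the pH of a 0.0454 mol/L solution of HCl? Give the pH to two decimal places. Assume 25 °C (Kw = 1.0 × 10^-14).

HCl is a strong acid and dissociates completely, so [H+] = 0.0454 M.
pH = -log(0.0454) = 1.34

pH = 1.34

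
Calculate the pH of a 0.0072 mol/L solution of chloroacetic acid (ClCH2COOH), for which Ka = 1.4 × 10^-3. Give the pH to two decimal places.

ClCH2COOH ⇌ ClCH2COO- + H+
Ka = [H+]²/(0.0072 − [H+]) = 1.4 × 10^-3
Here C₀/Ka ≈ 5.14, so the small-[H+] approximation fails. Use the quadratic:
[H+] = [−0.0014 + √(0.0014² + 4.03e-05)]/2 = 2.55 × 10^-3 M
pH = −log(2.55 × 10^-3) = 2.59

pH = 2.59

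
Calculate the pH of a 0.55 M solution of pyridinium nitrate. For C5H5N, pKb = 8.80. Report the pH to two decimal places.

pH = 2.73

C5H5NH+ is the conjugate acid of the weak base C5H5N.
Kb = 10^(−8.80) = 1.58 × 10^-9
Ka = Kw/Kb = 1.0×10^-14 / 1.58 × 10^-9 = 6.33 × 10^-6
Ka = [H+]²/(0.55 − [H+]) = 6.33 × 10^-6
Since Ka ≪ C₀, [H+] ≈ √(Ka·C₀) = 1.87 × 10^-3 M.
pH = −log[H+] = −log(1.87 × 10^-3) = 2.73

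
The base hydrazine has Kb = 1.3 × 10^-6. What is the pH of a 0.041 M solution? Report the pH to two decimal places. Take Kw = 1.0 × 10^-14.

N2H4 + H2O ⇌ N2H5+ + OH-
Kb = [OH-]²/(0.041 − [OH-]) = 1.3 × 10^-6
Assume [OH-] ≪ 0.041: [OH-] ≈ √(1.3 × 10^-6 × 0.041) = 2.31 × 10^-4 M
pOH = −log(2.31 × 10^-4) = 3.64; pH = 14.00 − 3.64 = 10.36

pH = 10.36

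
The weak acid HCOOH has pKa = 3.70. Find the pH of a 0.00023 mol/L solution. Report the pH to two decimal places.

pH = 3.86

HCOOH ⇌ HCOO- + H+
Ka = 10^(−3.70) = 2.00 × 10^-4
Let x = [H+] at equilibrium. Ka = x²/(0.00023 − x).
Here C₀/Ka ≈ 1.15, so the small-x approximation fails. Use the quadratic:
x = (−Ka + √(Ka² + 4·Ka·C₀))/2 = 1.37 × 10^-4 M
pH = −log[H+] = −log(1.37 × 10^-4) = 3.86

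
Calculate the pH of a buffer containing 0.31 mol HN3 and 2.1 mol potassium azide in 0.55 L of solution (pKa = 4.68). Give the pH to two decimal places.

Using pH = pKa + log([base]/[acid]) with [base]/[acid] = 2.1/0.31:
pH = 4.68 + (+0.831) = 5.51

pH = 5.51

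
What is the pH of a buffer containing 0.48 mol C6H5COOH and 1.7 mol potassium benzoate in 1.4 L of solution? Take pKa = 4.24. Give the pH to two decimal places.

pH = 4.79

Henderson–Hasselbalch: pH = pKa + log([C6H5COO-]/[C6H5COOH]) = 4.24 + log(1.7/0.48)
pH = 4.24 + (+0.549) = 4.79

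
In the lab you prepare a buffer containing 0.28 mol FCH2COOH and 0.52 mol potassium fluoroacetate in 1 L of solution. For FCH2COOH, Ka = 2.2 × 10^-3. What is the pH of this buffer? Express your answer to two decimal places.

pH = 2.93

pKa = −log(2.2 × 10^-3) = 2.658
Henderson–Hasselbalch: pH = pKa + log([FCH2COO-]/[FCH2COOH]) = 2.658 + log(0.52/0.28)
pH = 2.658 + (+0.269) = 2.93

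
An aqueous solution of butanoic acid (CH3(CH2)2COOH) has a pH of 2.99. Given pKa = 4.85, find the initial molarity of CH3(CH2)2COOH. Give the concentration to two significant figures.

[H+] = 10^(-2.99) = 1.02 × 10^-3 M = x
Ka = 10^(−4.85) = 1.41 × 10^-5
Ka = x²/(C₀ − x) ⇒ C₀ = x + x²/Ka
C₀ = 1.02 × 10^-3 + (1.02 × 10^-3)²/(1.41 × 10^-5) = 7.48 × 10^-2 M

C₀ = 7.5 × 10^-2 M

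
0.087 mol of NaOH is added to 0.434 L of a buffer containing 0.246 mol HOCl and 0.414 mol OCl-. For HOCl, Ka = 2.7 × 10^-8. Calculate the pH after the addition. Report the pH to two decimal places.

pH = 8.07

After neutralization: n(HOCl) = 0.159 mol, n(OCl-) = 0.501 mol.
pKa = −log(2.7 × 10^-8) = 7.569
pH = pKa + log(n_OCl-/n_HOCl) = 7.569 + log(0.501/0.159) = 7.569 + (+0.498)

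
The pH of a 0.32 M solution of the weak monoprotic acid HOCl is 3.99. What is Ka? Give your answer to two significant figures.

[H+] = 10^(-3.99) = 1.02 × 10^-4 M
At equilibrium [HA] = 0.32 − 1.02 × 10^-4 = 3.20 × 10^-1 M
Ka = [H+][A-]/[HA] = (1.02 × 10^-4)² / 3.20 × 10^-1 = 3.3 × 10^-8

Ka = 3.3 × 10^-8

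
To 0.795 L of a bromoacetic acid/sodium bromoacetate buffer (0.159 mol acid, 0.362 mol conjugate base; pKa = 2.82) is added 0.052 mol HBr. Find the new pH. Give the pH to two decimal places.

Added H+ converts BrCH2COO- to BrCH2COOH: BrCH2COOH → 0.211 mol, BrCH2COO- → 0.31 mol.
Henderson–Hasselbalch with mole ratio 0.31/0.211: pH = 2.82 + (+0.167)

pH = 2.99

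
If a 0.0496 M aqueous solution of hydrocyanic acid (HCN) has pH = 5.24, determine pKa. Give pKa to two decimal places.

[H+] = 10^(-5.24) = 5.75 × 10^-6 M
At equilibrium [HA] = 0.0496 − 5.75 × 10^-6 = 4.96 × 10^-2 M
Ka = [H+][A-]/[HA] = (5.75 × 10^-6)² / 4.96 × 10^-2 = 6.67 × 10^-10
pKa = -log(6.67 × 10^-10) = 9.18

pKa = 9.18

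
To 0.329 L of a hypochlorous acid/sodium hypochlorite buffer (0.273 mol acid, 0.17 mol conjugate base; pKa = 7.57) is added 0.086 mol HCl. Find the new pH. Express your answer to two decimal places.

pH = 6.94

After neutralization: n(HOCl) = 0.359 mol, n(OCl-) = 0.084 mol.
Henderson–Hasselbalch with mole ratio 0.084/0.359: pH = 7.57 + (-0.631)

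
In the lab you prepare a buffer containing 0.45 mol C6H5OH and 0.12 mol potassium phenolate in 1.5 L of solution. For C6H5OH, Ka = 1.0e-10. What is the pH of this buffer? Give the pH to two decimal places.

pKa = −log(1.0 × 10^-10) = 10.000
Using pH = pKa + log([base]/[acid]) with [base]/[acid] = 0.12/0.45:
pH = 10.000 + (-0.574) = 9.43

pH = 9.43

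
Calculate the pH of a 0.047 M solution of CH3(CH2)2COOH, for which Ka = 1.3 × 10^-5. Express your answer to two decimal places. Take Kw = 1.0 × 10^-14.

CH3(CH2)2COOH ⇌ CH3(CH2)2COO- + H+
From the ICE table, Ka = [H+]²/(0.047 − [H+]) = 1.3 × 10^-5.
Neglecting [H+] in the denominator: [H+] = √(1.3 × 10^-5 × 0.047) = 7.82 × 10^-4 M
Check: 1.7% ionized — well under 5%, approximation valid.
pH = −log[H+] = −log(7.82 × 10^-4) = 3.11

pH = 3.11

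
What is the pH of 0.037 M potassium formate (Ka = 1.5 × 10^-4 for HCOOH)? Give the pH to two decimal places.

pH = 8.20

HCOO- is the conjugate base of the weak acid HCOOH.
Kb = Kw/Ka = 1.0×10^-14 / 1.5 × 10^-4 = 6.67 × 10^-11
Let x = [OH-] at equilibrium. Kb = x²/(0.037 − x).
Since Kb ≪ C₀, x ≈ √(Kb·C₀) = 1.57 × 10^-6 M.
Check: 0.0042% ionized — well under 5%, approximation valid.
pOH = −log(1.57 × 10^-6) = 5.80; pH = 14.00 − 5.80 = 8.20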